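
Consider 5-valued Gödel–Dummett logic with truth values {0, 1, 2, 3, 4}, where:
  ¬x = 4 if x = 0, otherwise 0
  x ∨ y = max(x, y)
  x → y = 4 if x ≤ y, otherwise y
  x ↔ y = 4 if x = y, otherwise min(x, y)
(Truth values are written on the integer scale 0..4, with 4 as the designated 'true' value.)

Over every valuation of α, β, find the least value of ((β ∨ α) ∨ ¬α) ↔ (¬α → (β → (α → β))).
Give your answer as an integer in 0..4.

1

Take α = 1, β = 0:
β ∨ α = 0 ∨ 1 = 1
¬α = ¬1 = 0
(β ∨ α) ∨ ¬α = 1 ∨ 0 = 1
¬α = ¬1 = 0
α → β = 1 → 0 = 0
β → (α → β) = 0 → 0 = 4
¬α → (β → (α → β)) = 0 → 4 = 4
((β ∨ α) ∨ ¬α) ↔ (¬α → (β → (α → β))) = 1 ↔ 4 = 1
No assignment yields a value below 1, so this is the minimum.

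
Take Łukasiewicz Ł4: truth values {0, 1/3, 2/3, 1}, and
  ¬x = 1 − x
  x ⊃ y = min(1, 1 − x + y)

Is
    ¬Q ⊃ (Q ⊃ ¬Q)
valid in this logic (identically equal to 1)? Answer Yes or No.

Q = 0 ↦ 1
Q = 1/3 ↦ 1
Q = 2/3 ↦ 1
Q = 1 ↦ 1
Every assignment gives a value ≥ 1.

Yes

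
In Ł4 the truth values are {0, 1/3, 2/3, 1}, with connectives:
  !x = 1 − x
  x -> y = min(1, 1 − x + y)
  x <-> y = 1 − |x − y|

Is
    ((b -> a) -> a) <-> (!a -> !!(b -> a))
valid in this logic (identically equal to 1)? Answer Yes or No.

No

Counterexample: take a = 0, b = 0.
b -> a = 0 -> 0 = 1
(b -> a) -> a = 1 -> 0 = 0
!a = !0 = 1
b -> a = 0 -> 0 = 1
!(b -> a) = !1 = 0
!!(b -> a) = !0 = 1
!a -> !!(b -> a) = 1 -> 1 = 1
((b -> a) -> a) <-> (!a -> !!(b -> a)) = 0 <-> 1 = 0
This gives 0 ≠ 1.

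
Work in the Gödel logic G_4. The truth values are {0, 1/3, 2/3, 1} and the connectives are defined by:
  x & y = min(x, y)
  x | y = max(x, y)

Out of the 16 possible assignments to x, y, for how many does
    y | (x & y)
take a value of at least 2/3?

x = 0, y = 0 ↦ 0  <
x = 0, y = 1/3 ↦ 1/3  <
x = 0, y = 2/3 ↦ 2/3  ≥
x = 0, y = 1 ↦ 1  ≥
x = 1/3, y = 0 ↦ 0  <
x = 1/3, y = 1/3 ↦ 1/3  <
x = 1/3, y = 2/3 ↦ 2/3  ≥
x = 1/3, y = 1 ↦ 1  ≥
x = 2/3, y = 0 ↦ 0  <
x = 2/3, y = 1/3 ↦ 1/3  <
x = 2/3, y = 2/3 ↦ 2/3  ≥
x = 2/3, y = 1 ↦ 1  ≥
x = 1, y = 0 ↦ 0  <
x = 1, y = 1/3 ↦ 1/3  <
x = 1, y = 2/3 ↦ 2/3  ≥
x = 1, y = 1 ↦ 1  ≥
So 8 of the 16 assignments meet the threshold.

8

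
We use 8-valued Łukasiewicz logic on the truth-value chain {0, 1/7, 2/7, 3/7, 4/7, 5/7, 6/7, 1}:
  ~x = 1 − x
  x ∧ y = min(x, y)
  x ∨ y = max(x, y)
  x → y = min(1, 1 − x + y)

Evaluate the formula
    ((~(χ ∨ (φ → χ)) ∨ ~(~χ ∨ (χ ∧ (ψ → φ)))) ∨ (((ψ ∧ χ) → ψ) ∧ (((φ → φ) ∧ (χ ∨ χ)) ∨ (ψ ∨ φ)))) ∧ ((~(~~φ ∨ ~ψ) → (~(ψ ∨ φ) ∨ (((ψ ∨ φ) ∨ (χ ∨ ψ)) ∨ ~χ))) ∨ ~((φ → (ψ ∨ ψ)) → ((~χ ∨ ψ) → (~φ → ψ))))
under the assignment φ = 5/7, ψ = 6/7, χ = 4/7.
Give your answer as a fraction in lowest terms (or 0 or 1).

6/7

φ → χ = 5/7 → 4/7 = 6/7
χ ∨ (φ → χ) = 4/7 ∨ 6/7 = 6/7
~(χ ∨ (φ → χ)) = ~6/7 = 1/7
~χ = ~4/7 = 3/7
ψ → φ = 6/7 → 5/7 = 6/7
χ ∧ (ψ → φ) = 4/7 ∧ 6/7 = 4/7
~χ ∨ (χ ∧ (ψ → φ)) = 3/7 ∨ 4/7 = 4/7
~(~χ ∨ (χ ∧ (ψ → φ))) = ~4/7 = 3/7
~(χ ∨ (φ → χ)) ∨ ~(~χ ∨ (χ ∧ (ψ → φ))) = 1/7 ∨ 3/7 = 3/7
ψ ∧ χ = 6/7 ∧ 4/7 = 4/7
(ψ ∧ χ) → ψ = 4/7 → 6/7 = 1
φ → φ = 5/7 → 5/7 = 1
χ ∨ χ = 4/7 ∨ 4/7 = 4/7
(φ → φ) ∧ (χ ∨ χ) = 1 ∧ 4/7 = 4/7
ψ ∨ φ = 6/7 ∨ 5/7 = 6/7
((φ → φ) ∧ (χ ∨ χ)) ∨ (ψ ∨ φ) = 4/7 ∨ 6/7 = 6/7
((ψ ∧ χ) → ψ) ∧ (((φ → φ) ∧ (χ ∨ χ)) ∨ (ψ ∨ φ)) = 1 ∧ 6/7 = 6/7
(~(χ ∨ (φ → χ)) ∨ ~(~χ ∨ (χ ∧ (ψ → φ)))) ∨ (((ψ ∧ χ) → ψ) ∧ (((φ → φ) ∧ (χ ∨ χ)) ∨ (ψ ∨ φ))) = 3/7 ∨ 6/7 = 6/7
~φ = ~5/7 = 2/7
~~φ = ~2/7 = 5/7
~ψ = ~6/7 = 1/7
~~φ ∨ ~ψ = 5/7 ∨ 1/7 = 5/7
~(~~φ ∨ ~ψ) = ~5/7 = 2/7
ψ ∨ φ = 6/7 ∨ 5/7 = 6/7
~(ψ ∨ φ) = ~6/7 = 1/7
ψ ∨ φ = 6/7 ∨ 5/7 = 6/7
χ ∨ ψ = 4/7 ∨ 6/7 = 6/7
(ψ ∨ φ) ∨ (χ ∨ ψ) = 6/7 ∨ 6/7 = 6/7
~χ = ~4/7 = 3/7
((ψ ∨ φ) ∨ (χ ∨ ψ)) ∨ ~χ = 6/7 ∨ 3/7 = 6/7
~(ψ ∨ φ) ∨ (((ψ ∨ φ) ∨ (χ ∨ ψ)) ∨ ~χ) = 1/7 ∨ 6/7 = 6/7
~(~~φ ∨ ~ψ) → (~(ψ ∨ φ) ∨ (((ψ ∨ φ) ∨ (χ ∨ ψ)) ∨ ~χ)) = 2/7 → 6/7 = 1
ψ ∨ ψ = 6/7 ∨ 6/7 = 6/7
φ → (ψ ∨ ψ) = 5/7 → 6/7 = 1
~χ = ~4/7 = 3/7
~χ ∨ ψ = 3/7 ∨ 6/7 = 6/7
~φ = ~5/7 = 2/7
~φ → ψ = 2/7 → 6/7 = 1
(~χ ∨ ψ) → (~φ → ψ) = 6/7 → 1 = 1
(φ → (ψ ∨ ψ)) → ((~χ ∨ ψ) → (~φ → ψ)) = 1 → 1 = 1
~((φ → (ψ ∨ ψ)) → ((~χ ∨ ψ) → (~φ → ψ))) = ~1 = 0
(~(~~φ ∨ ~ψ) → (~(ψ ∨ φ) ∨ (((ψ ∨ φ) ∨ (χ ∨ ψ)) ∨ ~χ))) ∨ ~((φ → (ψ ∨ ψ)) → ((~χ ∨ ψ) → (~φ → ψ))) = 1 ∨ 0 = 1
((~(χ ∨ (φ → χ)) ∨ ~(~χ ∨ (χ ∧ (ψ → φ)))) ∨ (((ψ ∧ χ) → ψ) ∧ (((φ → φ) ∧ (χ ∨ χ)) ∨ (ψ ∨ φ)))) ∧ ((~(~~φ ∨ ~ψ) → (~(ψ ∨ φ) ∨ (((ψ ∨ φ) ∨ (χ ∨ ψ)) ∨ ~χ))) ∨ ~((φ → (ψ ∨ ψ)) → ((~χ ∨ ψ) → (~φ → ψ)))) = 6/7 ∧ 1 = 6/7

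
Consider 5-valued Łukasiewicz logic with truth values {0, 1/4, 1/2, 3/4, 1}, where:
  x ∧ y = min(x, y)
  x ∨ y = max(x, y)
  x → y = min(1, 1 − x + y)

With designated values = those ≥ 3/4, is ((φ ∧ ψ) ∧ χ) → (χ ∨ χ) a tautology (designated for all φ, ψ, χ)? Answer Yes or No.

Yes

At φ = 3/4, ψ = 1/2, χ = 3/4, for instance:
φ ∧ ψ = 3/4 ∧ 1/2 = 1/2
(φ ∧ ψ) ∧ χ = 1/2 ∧ 3/4 = 1/2
χ ∨ χ = 3/4 ∨ 3/4 = 3/4
((φ ∧ ψ) ∧ χ) → (χ ∨ χ) = 1/2 → 3/4 = 1
and checking the remaining 124 assignments likewise gives ≥ 3/4 in every case.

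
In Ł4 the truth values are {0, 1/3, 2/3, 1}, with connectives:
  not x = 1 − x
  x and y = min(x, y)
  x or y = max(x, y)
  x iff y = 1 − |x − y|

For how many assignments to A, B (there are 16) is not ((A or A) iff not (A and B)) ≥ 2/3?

7

A = 0, B = 0 ↦ 1  ≥
A = 0, B = 1/3 ↦ 1  ≥
A = 0, B = 2/3 ↦ 1  ≥
A = 0, B = 1 ↦ 1  ≥
A = 1/3, B = 0 ↦ 2/3  ≥
A = 1/3, B = 1/3 ↦ 1/3  <
A = 1/3, B = 2/3 ↦ 1/3  <
A = 1/3, B = 1 ↦ 1/3  <
A = 2/3, B = 0 ↦ 1/3  <
A = 2/3, B = 1/3 ↦ 0  <
A = 2/3, B = 2/3 ↦ 1/3  <
A = 2/3, B = 1 ↦ 1/3  <
A = 1, B = 0 ↦ 0  <
A = 1, B = 1/3 ↦ 1/3  <
A = 1, B = 2/3 ↦ 2/3  ≥
A = 1, B = 1 ↦ 1  ≥
So 7 of the 16 assignments meet the threshold.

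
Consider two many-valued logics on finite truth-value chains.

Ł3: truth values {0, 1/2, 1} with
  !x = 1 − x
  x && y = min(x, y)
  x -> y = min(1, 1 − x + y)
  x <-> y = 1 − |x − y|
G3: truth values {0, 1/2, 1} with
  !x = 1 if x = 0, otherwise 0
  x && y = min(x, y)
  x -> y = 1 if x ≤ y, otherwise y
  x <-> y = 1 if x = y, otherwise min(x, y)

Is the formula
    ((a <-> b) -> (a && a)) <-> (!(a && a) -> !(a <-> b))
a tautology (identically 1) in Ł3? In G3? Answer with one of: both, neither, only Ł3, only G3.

only Ł3

In Ł3: every assignment gives 1 — tautology.
In G3: at a = 1/2, b = 1/2 the value is 1/2 — not a tautology.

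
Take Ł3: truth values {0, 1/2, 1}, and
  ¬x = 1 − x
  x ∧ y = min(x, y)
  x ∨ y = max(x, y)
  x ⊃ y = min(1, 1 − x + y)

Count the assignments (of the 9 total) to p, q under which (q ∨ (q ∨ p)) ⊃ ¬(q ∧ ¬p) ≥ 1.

7

p = 0, q = 0 ↦ 1  ≥
p = 0, q = 1/2 ↦ 1  ≥
p = 0, q = 1 ↦ 0  <
p = 1/2, q = 0 ↦ 1  ≥
p = 1/2, q = 1/2 ↦ 1  ≥
p = 1/2, q = 1 ↦ 1/2  <
p = 1, q = 0 ↦ 1  ≥
p = 1, q = 1/2 ↦ 1  ≥
p = 1, q = 1 ↦ 1  ≥
So 7 of the 9 assignments meet the threshold.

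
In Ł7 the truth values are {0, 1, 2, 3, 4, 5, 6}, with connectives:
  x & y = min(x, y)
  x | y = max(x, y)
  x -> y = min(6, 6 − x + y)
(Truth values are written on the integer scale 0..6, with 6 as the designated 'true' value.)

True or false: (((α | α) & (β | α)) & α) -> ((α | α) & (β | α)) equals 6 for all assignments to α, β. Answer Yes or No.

At α = 4, β = 0, for instance:
α | α = 4 | 4 = 4
β | α = 0 | 4 = 4
(α | α) & (β | α) = 4 & 4 = 4
((α | α) & (β | α)) & α = 4 & 4 = 4
(((α | α) & (β | α)) & α) -> ((α | α) & (β | α)) = 4 -> 4 = 6
and checking the remaining 48 assignments likewise gives ≥ 6 in every case.

Yes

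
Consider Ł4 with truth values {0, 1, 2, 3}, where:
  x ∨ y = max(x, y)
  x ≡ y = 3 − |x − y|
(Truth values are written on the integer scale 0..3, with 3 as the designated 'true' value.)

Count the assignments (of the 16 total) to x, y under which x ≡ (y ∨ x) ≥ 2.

13

x = 0, y = 0 ↦ 3  ≥
x = 0, y = 1 ↦ 2  ≥
x = 0, y = 2 ↦ 1  <
x = 0, y = 3 ↦ 0  <
x = 1, y = 0 ↦ 3  ≥
x = 1, y = 1 ↦ 3  ≥
x = 1, y = 2 ↦ 2  ≥
x = 1, y = 3 ↦ 1  <
x = 2, y = 0 ↦ 3  ≥
x = 2, y = 1 ↦ 3  ≥
x = 2, y = 2 ↦ 3  ≥
x = 2, y = 3 ↦ 2  ≥
x = 3, y = 0 ↦ 3  ≥
x = 3, y = 1 ↦ 3  ≥
x = 3, y = 2 ↦ 3  ≥
x = 3, y = 3 ↦ 3  ≥
So 13 of the 16 assignments meet the threshold.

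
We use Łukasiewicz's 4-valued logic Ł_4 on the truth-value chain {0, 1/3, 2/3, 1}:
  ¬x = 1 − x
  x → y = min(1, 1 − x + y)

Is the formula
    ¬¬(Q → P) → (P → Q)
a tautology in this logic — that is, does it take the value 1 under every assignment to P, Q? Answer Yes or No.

No

Counterexample: take P = 1/3, Q = 0.
Q → P = 0 → 1/3 = 1
¬(Q → P) = ¬1 = 0
¬¬(Q → P) = ¬0 = 1
P → Q = 1/3 → 0 = 2/3
¬¬(Q → P) → (P → Q) = 1 → 2/3 = 2/3
This gives 2/3 ≠ 1.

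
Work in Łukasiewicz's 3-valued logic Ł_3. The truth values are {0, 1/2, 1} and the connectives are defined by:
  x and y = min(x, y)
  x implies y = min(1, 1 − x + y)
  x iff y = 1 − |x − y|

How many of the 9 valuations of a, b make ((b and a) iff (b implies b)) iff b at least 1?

6

a = 0, b = 0 ↦ 1  ≥
a = 0, b = 1/2 ↦ 1/2  <
a = 0, b = 1 ↦ 0  <
a = 1/2, b = 0 ↦ 1  ≥
a = 1/2, b = 1/2 ↦ 1  ≥
a = 1/2, b = 1 ↦ 1/2  <
a = 1, b = 0 ↦ 1  ≥
a = 1, b = 1/2 ↦ 1  ≥
a = 1, b = 1 ↦ 1  ≥
So 6 of the 9 assignments meet the threshold.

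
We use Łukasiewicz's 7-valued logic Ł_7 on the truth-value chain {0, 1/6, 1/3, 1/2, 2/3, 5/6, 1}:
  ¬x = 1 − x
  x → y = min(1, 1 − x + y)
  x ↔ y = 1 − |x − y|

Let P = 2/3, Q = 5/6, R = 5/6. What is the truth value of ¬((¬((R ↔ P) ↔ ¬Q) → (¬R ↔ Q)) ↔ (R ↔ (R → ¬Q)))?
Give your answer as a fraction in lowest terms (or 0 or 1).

R ↔ P = 5/6 ↔ 2/3 = 5/6
¬Q = ¬5/6 = 1/6
(R ↔ P) ↔ ¬Q = 5/6 ↔ 1/6 = 1/3
¬((R ↔ P) ↔ ¬Q) = ¬1/3 = 2/3
¬R = ¬5/6 = 1/6
¬R ↔ Q = 1/6 ↔ 5/6 = 1/3
¬((R ↔ P) ↔ ¬Q) → (¬R ↔ Q) = 2/3 → 1/3 = 2/3
¬Q = ¬5/6 = 1/6
R → ¬Q = 5/6 → 1/6 = 1/3
R ↔ (R → ¬Q) = 5/6 ↔ 1/3 = 1/2
(¬((R ↔ P) ↔ ¬Q) → (¬R ↔ Q)) ↔ (R ↔ (R → ¬Q)) = 2/3 ↔ 1/2 = 5/6
¬((¬((R ↔ P) ↔ ¬Q) → (¬R ↔ Q)) ↔ (R ↔ (R → ¬Q))) = ¬5/6 = 1/6

1/6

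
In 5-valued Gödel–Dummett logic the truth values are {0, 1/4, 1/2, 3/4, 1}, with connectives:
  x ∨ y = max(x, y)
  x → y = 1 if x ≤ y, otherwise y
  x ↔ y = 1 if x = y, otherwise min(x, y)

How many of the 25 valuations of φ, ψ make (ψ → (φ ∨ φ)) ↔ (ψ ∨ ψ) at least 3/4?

value 1: 1 assignment (counts)
value 3/4: 3 assignments (counts)
value 1/2: 5 assignments
value 1/4: 7 assignments
value 0: 9 assignments
So 4 of the 25 assignments meet the threshold.

4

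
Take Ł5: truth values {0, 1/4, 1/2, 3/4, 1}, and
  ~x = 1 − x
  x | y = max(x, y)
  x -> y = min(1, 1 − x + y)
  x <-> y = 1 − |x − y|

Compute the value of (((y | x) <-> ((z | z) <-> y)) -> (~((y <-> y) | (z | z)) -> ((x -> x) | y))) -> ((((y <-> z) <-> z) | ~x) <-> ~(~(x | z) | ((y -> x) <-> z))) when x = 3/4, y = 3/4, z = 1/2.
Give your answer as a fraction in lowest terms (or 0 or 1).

y | x = 3/4 | 3/4 = 3/4
z | z = 1/2 | 1/2 = 1/2
(z | z) <-> y = 1/2 <-> 3/4 = 3/4
(y | x) <-> ((z | z) <-> y) = 3/4 <-> 3/4 = 1
y <-> y = 3/4 <-> 3/4 = 1
z | z = 1/2 | 1/2 = 1/2
(y <-> y) | (z | z) = 1 | 1/2 = 1
~((y <-> y) | (z | z)) = ~1 = 0
x -> x = 3/4 -> 3/4 = 1
(x -> x) | y = 1 | 3/4 = 1
~((y <-> y) | (z | z)) -> ((x -> x) | y) = 0 -> 1 = 1
((y | x) <-> ((z | z) <-> y)) -> (~((y <-> y) | (z | z)) -> ((x -> x) | y)) = 1 -> 1 = 1
y <-> z = 3/4 <-> 1/2 = 3/4
(y <-> z) <-> z = 3/4 <-> 1/2 = 3/4
~x = ~3/4 = 1/4
((y <-> z) <-> z) | ~x = 3/4 | 1/4 = 3/4
x | z = 3/4 | 1/2 = 3/4
~(x | z) = ~3/4 = 1/4
y -> x = 3/4 -> 3/4 = 1
(y -> x) <-> z = 1 <-> 1/2 = 1/2
~(x | z) | ((y -> x) <-> z) = 1/4 | 1/2 = 1/2
~(~(x | z) | ((y -> x) <-> z)) = ~1/2 = 1/2
(((y <-> z) <-> z) | ~x) <-> ~(~(x | z) | ((y -> x) <-> z)) = 3/4 <-> 1/2 = 3/4
(((y | x) <-> ((z | z) <-> y)) -> (~((y <-> y) | (z | z)) -> ((x -> x) | y))) -> ((((y <-> z) <-> z) | ~x) <-> ~(~(x | z) | ((y -> x) <-> z))) = 1 -> 3/4 = 3/4

3/4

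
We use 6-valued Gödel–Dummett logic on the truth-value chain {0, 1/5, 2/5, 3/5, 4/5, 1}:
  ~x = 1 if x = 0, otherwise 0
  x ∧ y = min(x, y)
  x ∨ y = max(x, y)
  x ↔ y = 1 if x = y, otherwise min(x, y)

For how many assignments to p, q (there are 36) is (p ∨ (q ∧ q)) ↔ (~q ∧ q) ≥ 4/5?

value 1: 1 assignment (counts)
value 0: 35 assignments
So 1 of the 36 assignments meets the threshold.

1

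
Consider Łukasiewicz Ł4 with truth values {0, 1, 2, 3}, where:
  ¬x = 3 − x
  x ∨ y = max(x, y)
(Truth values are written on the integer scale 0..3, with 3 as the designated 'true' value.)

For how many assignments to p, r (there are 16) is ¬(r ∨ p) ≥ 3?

p = 0, r = 0 ↦ 3  ≥
p = 0, r = 1 ↦ 2  <
p = 0, r = 2 ↦ 1  <
p = 0, r = 3 ↦ 0  <
p = 1, r = 0 ↦ 2  <
p = 1, r = 1 ↦ 2  <
p = 1, r = 2 ↦ 1  <
p = 1, r = 3 ↦ 0  <
p = 2, r = 0 ↦ 1  <
p = 2, r = 1 ↦ 1  <
p = 2, r = 2 ↦ 1  <
p = 2, r = 3 ↦ 0  <
p = 3, r = 0 ↦ 0  <
p = 3, r = 1 ↦ 0  <
p = 3, r = 2 ↦ 0  <
p = 3, r = 3 ↦ 0  <
So 1 of the 16 assignments meets the threshold.

1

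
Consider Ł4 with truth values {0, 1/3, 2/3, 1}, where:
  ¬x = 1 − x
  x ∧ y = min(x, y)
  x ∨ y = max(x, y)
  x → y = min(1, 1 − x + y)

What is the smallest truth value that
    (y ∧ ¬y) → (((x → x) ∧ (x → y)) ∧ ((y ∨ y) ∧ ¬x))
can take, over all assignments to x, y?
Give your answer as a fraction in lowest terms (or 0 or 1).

Take x = 1, y = 1/3:
¬y = ¬1/3 = 2/3
y ∧ ¬y = 1/3 ∧ 2/3 = 1/3
x → x = 1 → 1 = 1
x → y = 1 → 1/3 = 1/3
(x → x) ∧ (x → y) = 1 ∧ 1/3 = 1/3
y ∨ y = 1/3 ∨ 1/3 = 1/3
¬x = ¬1 = 0
(y ∨ y) ∧ ¬x = 1/3 ∧ 0 = 0
((x → x) ∧ (x → y)) ∧ ((y ∨ y) ∧ ¬x) = 1/3 ∧ 0 = 0
(y ∧ ¬y) → (((x → x) ∧ (x → y)) ∧ ((y ∨ y) ∧ ¬x)) = 1/3 → 0 = 2/3
No assignment yields a value below 2/3, so this is the minimum.

2/3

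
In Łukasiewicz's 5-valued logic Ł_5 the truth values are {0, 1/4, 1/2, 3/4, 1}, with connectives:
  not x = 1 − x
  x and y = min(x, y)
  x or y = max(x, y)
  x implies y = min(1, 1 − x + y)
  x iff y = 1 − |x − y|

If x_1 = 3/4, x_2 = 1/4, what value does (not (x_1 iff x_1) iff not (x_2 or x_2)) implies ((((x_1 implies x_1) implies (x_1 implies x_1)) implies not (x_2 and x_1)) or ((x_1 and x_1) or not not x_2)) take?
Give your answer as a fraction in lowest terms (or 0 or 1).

x_1 iff x_1 = 3/4 iff 3/4 = 1
not (x_1 iff x_1) = not 1 = 0
x_2 or x_2 = 1/4 or 1/4 = 1/4
not (x_2 or x_2) = not 1/4 = 3/4
not (x_1 iff x_1) iff not (x_2 or x_2) = 0 iff 3/4 = 1/4
x_1 implies x_1 = 3/4 implies 3/4 = 1
x_1 implies x_1 = 3/4 implies 3/4 = 1
(x_1 implies x_1) implies (x_1 implies x_1) = 1 implies 1 = 1
x_2 and x_1 = 1/4 and 3/4 = 1/4
not (x_2 and x_1) = not 1/4 = 3/4
((x_1 implies x_1) implies (x_1 implies x_1)) implies not (x_2 and x_1) = 1 implies 3/4 = 3/4
x_1 and x_1 = 3/4 and 3/4 = 3/4
not x_2 = not 1/4 = 3/4
not not x_2 = not 3/4 = 1/4
(x_1 and x_1) or not not x_2 = 3/4 or 1/4 = 3/4
(((x_1 implies x_1) implies (x_1 implies x_1)) implies not (x_2 and x_1)) or ((x_1 and x_1) or not not x_2) = 3/4 or 3/4 = 3/4
(not (x_1 iff x_1) iff not (x_2 or x_2)) implies ((((x_1 implies x_1) implies (x_1 implies x_1)) implies not (x_2 and x_1)) or ((x_1 and x_1) or not not x_2)) = 1/4 implies 3/4 = 1

1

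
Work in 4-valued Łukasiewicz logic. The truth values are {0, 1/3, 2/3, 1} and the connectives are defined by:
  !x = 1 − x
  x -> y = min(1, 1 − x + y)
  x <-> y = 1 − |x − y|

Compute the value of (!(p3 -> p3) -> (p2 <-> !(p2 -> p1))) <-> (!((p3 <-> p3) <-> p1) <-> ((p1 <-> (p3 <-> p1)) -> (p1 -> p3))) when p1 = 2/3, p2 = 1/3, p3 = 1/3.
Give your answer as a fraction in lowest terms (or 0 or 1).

p3 -> p3 = 1/3 -> 1/3 = 1
!(p3 -> p3) = !1 = 0
p2 -> p1 = 1/3 -> 2/3 = 1
!(p2 -> p1) = !1 = 0
p2 <-> !(p2 -> p1) = 1/3 <-> 0 = 2/3
!(p3 -> p3) -> (p2 <-> !(p2 -> p1)) = 0 -> 2/3 = 1
p3 <-> p3 = 1/3 <-> 1/3 = 1
(p3 <-> p3) <-> p1 = 1 <-> 2/3 = 2/3
!((p3 <-> p3) <-> p1) = !2/3 = 1/3
p3 <-> p1 = 1/3 <-> 2/3 = 2/3
p1 <-> (p3 <-> p1) = 2/3 <-> 2/3 = 1
p1 -> p3 = 2/3 -> 1/3 = 2/3
(p1 <-> (p3 <-> p1)) -> (p1 -> p3) = 1 -> 2/3 = 2/3
!((p3 <-> p3) <-> p1) <-> ((p1 <-> (p3 <-> p1)) -> (p1 -> p3)) = 1/3 <-> 2/3 = 2/3
(!(p3 -> p3) -> (p2 <-> !(p2 -> p1))) <-> (!((p3 <-> p3) <-> p1) <-> ((p1 <-> (p3 <-> p1)) -> (p1 -> p3))) = 1 <-> 2/3 = 2/3

2/3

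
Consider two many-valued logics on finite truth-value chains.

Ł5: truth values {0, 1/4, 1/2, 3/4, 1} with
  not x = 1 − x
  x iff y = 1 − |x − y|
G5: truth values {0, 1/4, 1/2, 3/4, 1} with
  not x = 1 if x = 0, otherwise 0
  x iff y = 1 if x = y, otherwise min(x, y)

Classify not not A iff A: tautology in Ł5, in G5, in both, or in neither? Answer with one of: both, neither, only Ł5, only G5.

only Ł5

In Ł5: every assignment gives 1 — tautology.
In G5: at A = 1/4 the value is 1/4 — not a tautology.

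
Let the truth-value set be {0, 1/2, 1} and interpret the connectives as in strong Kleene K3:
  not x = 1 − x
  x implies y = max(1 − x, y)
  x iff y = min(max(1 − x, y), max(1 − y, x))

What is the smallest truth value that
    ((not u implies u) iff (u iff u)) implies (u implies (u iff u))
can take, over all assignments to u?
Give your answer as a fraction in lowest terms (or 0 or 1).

Take u = 1/2:
not u = not 1/2 = 1/2
not u implies u = 1/2 implies 1/2 = 1/2
u iff u = 1/2 iff 1/2 = 1/2
(not u implies u) iff (u iff u) = 1/2 iff 1/2 = 1/2
u iff u = 1/2 iff 1/2 = 1/2
u implies (u iff u) = 1/2 implies 1/2 = 1/2
((not u implies u) iff (u iff u)) implies (u implies (u iff u)) = 1/2 implies 1/2 = 1/2
No assignment yields a value below 1/2, so this is the minimum.

1/2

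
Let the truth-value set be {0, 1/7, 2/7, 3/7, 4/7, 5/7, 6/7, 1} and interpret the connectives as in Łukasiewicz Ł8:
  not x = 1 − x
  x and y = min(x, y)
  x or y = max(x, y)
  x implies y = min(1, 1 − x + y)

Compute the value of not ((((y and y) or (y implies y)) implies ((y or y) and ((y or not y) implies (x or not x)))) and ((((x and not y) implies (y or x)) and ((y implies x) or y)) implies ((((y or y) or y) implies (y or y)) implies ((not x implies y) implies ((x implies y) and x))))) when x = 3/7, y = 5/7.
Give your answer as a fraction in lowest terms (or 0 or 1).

y and y = 5/7 and 5/7 = 5/7
y implies y = 5/7 implies 5/7 = 1
(y and y) or (y implies y) = 5/7 or 1 = 1
y or y = 5/7 or 5/7 = 5/7
not y = not 5/7 = 2/7
y or not y = 5/7 or 2/7 = 5/7
not x = not 3/7 = 4/7
x or not x = 3/7 or 4/7 = 4/7
(y or not y) implies (x or not x) = 5/7 implies 4/7 = 6/7
(y or y) and ((y or not y) implies (x or not x)) = 5/7 and 6/7 = 5/7
((y and y) or (y implies y)) implies ((y or y) and ((y or not y) implies (x or not x))) = 1 implies 5/7 = 5/7
not y = not 5/7 = 2/7
x and not y = 3/7 and 2/7 = 2/7
y or x = 5/7 or 3/7 = 5/7
(x and not y) implies (y or x) = 2/7 implies 5/7 = 1
y implies x = 5/7 implies 3/7 = 5/7
(y implies x) or y = 5/7 or 5/7 = 5/7
((x and not y) implies (y or x)) and ((y implies x) or y) = 1 and 5/7 = 5/7
y or y = 5/7 or 5/7 = 5/7
(y or y) or y = 5/7 or 5/7 = 5/7
y or y = 5/7 or 5/7 = 5/7
((y or y) or y) implies (y or y) = 5/7 implies 5/7 = 1
not x = not 3/7 = 4/7
not x implies y = 4/7 implies 5/7 = 1
x implies y = 3/7 implies 5/7 = 1
(x implies y) and x = 1 and 3/7 = 3/7
(not x implies y) implies ((x implies y) and x) = 1 implies 3/7 = 3/7
(((y or y) or y) implies (y or y)) implies ((not x implies y) implies ((x implies y) and x)) = 1 implies 3/7 = 3/7
(((x and not y) implies (y or x)) and ((y implies x) or y)) implies ((((y or y) or y) implies (y or y)) implies ((not x implies y) implies ((x implies y) and x))) = 5/7 implies 3/7 = 5/7
(((y and y) or (y implies y)) implies ((y or y) and ((y or not y) implies (x or not x)))) and ((((x and not y) implies (y or x)) and ((y implies x) or y)) implies ((((y or y) or y) implies (y or y)) implies ((not x implies y) implies ((x implies y) and x)))) = 5/7 and 5/7 = 5/7
not ((((y and y) or (y implies y)) implies ((y or y) and ((y or not y) implies (x or not x)))) and ((((x and not y) implies (y or x)) and ((y implies x) or y)) implies ((((y or y) or y) implies (y or y)) implies ((not x implies y) implies ((x implies y) and x))))) = not 5/7 = 2/7

2/7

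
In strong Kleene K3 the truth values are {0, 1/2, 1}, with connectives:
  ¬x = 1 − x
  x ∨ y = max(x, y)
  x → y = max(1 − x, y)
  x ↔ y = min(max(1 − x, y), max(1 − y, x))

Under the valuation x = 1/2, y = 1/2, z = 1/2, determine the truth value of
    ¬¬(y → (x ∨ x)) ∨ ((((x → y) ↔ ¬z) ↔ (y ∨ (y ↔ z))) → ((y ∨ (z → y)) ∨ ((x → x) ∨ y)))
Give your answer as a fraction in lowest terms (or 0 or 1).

1/2

x ∨ x = 1/2 ∨ 1/2 = 1/2
y → (x ∨ x) = 1/2 → 1/2 = 1/2
¬(y → (x ∨ x)) = ¬1/2 = 1/2
¬¬(y → (x ∨ x)) = ¬1/2 = 1/2
x → y = 1/2 → 1/2 = 1/2
¬z = ¬1/2 = 1/2
(x → y) ↔ ¬z = 1/2 ↔ 1/2 = 1/2
y ↔ z = 1/2 ↔ 1/2 = 1/2
y ∨ (y ↔ z) = 1/2 ∨ 1/2 = 1/2
((x → y) ↔ ¬z) ↔ (y ∨ (y ↔ z)) = 1/2 ↔ 1/2 = 1/2
z → y = 1/2 → 1/2 = 1/2
y ∨ (z → y) = 1/2 ∨ 1/2 = 1/2
x → x = 1/2 → 1/2 = 1/2
(x → x) ∨ y = 1/2 ∨ 1/2 = 1/2
(y ∨ (z → y)) ∨ ((x → x) ∨ y) = 1/2 ∨ 1/2 = 1/2
(((x → y) ↔ ¬z) ↔ (y ∨ (y ↔ z))) → ((y ∨ (z → y)) ∨ ((x → x) ∨ y)) = 1/2 → 1/2 = 1/2
¬¬(y → (x ∨ x)) ∨ ((((x → y) ↔ ¬z) ↔ (y ∨ (y ↔ z))) → ((y ∨ (z → y)) ∨ ((x → x) ∨ y))) = 1/2 ∨ 1/2 = 1/2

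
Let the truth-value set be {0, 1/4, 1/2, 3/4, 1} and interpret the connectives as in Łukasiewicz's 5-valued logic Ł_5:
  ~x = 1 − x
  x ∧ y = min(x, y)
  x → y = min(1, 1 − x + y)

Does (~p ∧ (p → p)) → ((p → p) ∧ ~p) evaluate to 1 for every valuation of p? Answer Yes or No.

Yes

p = 0 ↦ 1
p = 1/4 ↦ 1
p = 1/2 ↦ 1
p = 3/4 ↦ 1
p = 1 ↦ 1
Every assignment gives a value ≥ 1.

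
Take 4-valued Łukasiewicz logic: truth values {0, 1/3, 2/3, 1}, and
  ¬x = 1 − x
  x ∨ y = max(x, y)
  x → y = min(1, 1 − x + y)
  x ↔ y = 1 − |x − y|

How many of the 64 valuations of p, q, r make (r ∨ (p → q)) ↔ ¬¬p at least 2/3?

value 1: 11 assignments (counts)
value 2/3: 20 assignments (counts)
value 1/3: 16 assignments
value 0: 17 assignments
So 31 of the 64 assignments meet the threshold.

31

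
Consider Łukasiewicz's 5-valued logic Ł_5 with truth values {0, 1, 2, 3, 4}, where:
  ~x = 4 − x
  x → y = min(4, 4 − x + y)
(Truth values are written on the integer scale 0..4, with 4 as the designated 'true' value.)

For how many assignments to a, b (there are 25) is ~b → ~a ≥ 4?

15

value 4: 15 assignments (counts)
value 3: 4 assignments
value 2: 3 assignments
value 1: 2 assignments
value 0: 1 assignment
So 15 of the 25 assignments meet the threshold.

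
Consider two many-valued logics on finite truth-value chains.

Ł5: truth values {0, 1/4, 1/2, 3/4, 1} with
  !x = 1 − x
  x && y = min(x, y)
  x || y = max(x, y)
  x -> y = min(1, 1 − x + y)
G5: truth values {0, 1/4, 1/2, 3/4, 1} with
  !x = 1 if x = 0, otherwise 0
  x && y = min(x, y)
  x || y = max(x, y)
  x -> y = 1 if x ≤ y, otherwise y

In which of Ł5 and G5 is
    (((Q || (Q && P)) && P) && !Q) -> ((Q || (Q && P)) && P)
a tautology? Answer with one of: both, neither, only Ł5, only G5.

In Ł5: every assignment gives 1 — tautology.
In G5: every assignment gives 1 — tautology.

both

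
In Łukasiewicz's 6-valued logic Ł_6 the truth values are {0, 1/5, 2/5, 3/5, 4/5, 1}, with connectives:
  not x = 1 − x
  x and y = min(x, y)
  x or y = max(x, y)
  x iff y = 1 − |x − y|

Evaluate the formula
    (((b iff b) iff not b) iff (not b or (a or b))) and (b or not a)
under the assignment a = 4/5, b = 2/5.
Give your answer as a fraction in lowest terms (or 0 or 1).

b iff b = 2/5 iff 2/5 = 1
not b = not 2/5 = 3/5
(b iff b) iff not b = 1 iff 3/5 = 3/5
not b = not 2/5 = 3/5
a or b = 4/5 or 2/5 = 4/5
not b or (a or b) = 3/5 or 4/5 = 4/5
((b iff b) iff not b) iff (not b or (a or b)) = 3/5 iff 4/5 = 4/5
not a = not 4/5 = 1/5
b or not a = 2/5 or 1/5 = 2/5
(((b iff b) iff not b) iff (not b or (a or b))) and (b or not a) = 4/5 and 2/5 = 2/5

2/5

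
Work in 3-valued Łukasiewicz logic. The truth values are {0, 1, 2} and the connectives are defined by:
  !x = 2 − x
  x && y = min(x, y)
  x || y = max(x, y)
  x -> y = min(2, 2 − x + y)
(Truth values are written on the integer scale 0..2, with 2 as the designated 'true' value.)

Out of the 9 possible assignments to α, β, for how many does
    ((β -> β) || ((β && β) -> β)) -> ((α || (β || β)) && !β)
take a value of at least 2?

1

α = 0, β = 0 ↦ 0  <
α = 0, β = 1 ↦ 1  <
α = 0, β = 2 ↦ 0  <
α = 1, β = 0 ↦ 1  <
α = 1, β = 1 ↦ 1  <
α = 1, β = 2 ↦ 0  <
α = 2, β = 0 ↦ 2  ≥
α = 2, β = 1 ↦ 1  <
α = 2, β = 2 ↦ 0  <
So 1 of the 9 assignments meets the threshold.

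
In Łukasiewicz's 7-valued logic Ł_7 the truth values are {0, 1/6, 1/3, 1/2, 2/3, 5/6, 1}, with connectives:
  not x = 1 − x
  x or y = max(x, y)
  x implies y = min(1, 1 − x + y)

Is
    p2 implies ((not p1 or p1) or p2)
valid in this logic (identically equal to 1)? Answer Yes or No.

Yes

At p1 = 1/2, p2 = 1/2, for instance:
not p1 = not 1/2 = 1/2
not p1 or p1 = 1/2 or 1/2 = 1/2
(not p1 or p1) or p2 = 1/2 or 1/2 = 1/2
p2 implies ((not p1 or p1) or p2) = 1/2 implies 1/2 = 1
and checking the remaining 48 assignments likewise gives ≥ 1 in every case.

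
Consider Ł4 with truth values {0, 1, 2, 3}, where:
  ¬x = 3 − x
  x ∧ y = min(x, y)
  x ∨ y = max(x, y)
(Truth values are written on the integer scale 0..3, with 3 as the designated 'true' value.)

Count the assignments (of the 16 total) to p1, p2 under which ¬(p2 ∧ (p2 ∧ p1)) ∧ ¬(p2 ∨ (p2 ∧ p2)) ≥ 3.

p1 = 0, p2 = 0 ↦ 3  ≥
p1 = 0, p2 = 1 ↦ 2  <
p1 = 0, p2 = 2 ↦ 1  <
p1 = 0, p2 = 3 ↦ 0  <
p1 = 1, p2 = 0 ↦ 3  ≥
p1 = 1, p2 = 1 ↦ 2  <
p1 = 1, p2 = 2 ↦ 1  <
p1 = 1, p2 = 3 ↦ 0  <
p1 = 2, p2 = 0 ↦ 3  ≥
p1 = 2, p2 = 1 ↦ 2  <
p1 = 2, p2 = 2 ↦ 1  <
p1 = 2, p2 = 3 ↦ 0  <
p1 = 3, p2 = 0 ↦ 3  ≥
p1 = 3, p2 = 1 ↦ 2  <
p1 = 3, p2 = 2 ↦ 1  <
p1 = 3, p2 = 3 ↦ 0  <
So 4 of the 16 assignments meet the threshold.

4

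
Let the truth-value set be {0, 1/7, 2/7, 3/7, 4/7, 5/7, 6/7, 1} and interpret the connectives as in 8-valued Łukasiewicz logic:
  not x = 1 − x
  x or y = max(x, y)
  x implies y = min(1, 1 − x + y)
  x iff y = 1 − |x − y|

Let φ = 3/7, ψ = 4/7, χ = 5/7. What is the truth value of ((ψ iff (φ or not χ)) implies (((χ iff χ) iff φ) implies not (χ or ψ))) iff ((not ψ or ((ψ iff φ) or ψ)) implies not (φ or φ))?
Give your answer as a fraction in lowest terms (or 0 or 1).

not χ = not 5/7 = 2/7
φ or not χ = 3/7 or 2/7 = 3/7
ψ iff (φ or not χ) = 4/7 iff 3/7 = 6/7
χ iff χ = 5/7 iff 5/7 = 1
(χ iff χ) iff φ = 1 iff 3/7 = 3/7
χ or ψ = 5/7 or 4/7 = 5/7
not (χ or ψ) = not 5/7 = 2/7
((χ iff χ) iff φ) implies not (χ or ψ) = 3/7 implies 2/7 = 6/7
(ψ iff (φ or not χ)) implies (((χ iff χ) iff φ) implies not (χ or ψ)) = 6/7 implies 6/7 = 1
not ψ = not 4/7 = 3/7
ψ iff φ = 4/7 iff 3/7 = 6/7
(ψ iff φ) or ψ = 6/7 or 4/7 = 6/7
not ψ or ((ψ iff φ) or ψ) = 3/7 or 6/7 = 6/7
φ or φ = 3/7 or 3/7 = 3/7
not (φ or φ) = not 3/7 = 4/7
(not ψ or ((ψ iff φ) or ψ)) implies not (φ or φ) = 6/7 implies 4/7 = 5/7
((ψ iff (φ or not χ)) implies (((χ iff χ) iff φ) implies not (χ or ψ))) iff ((not ψ or ((ψ iff φ) or ψ)) implies not (φ or φ)) = 1 iff 5/7 = 5/7

5/7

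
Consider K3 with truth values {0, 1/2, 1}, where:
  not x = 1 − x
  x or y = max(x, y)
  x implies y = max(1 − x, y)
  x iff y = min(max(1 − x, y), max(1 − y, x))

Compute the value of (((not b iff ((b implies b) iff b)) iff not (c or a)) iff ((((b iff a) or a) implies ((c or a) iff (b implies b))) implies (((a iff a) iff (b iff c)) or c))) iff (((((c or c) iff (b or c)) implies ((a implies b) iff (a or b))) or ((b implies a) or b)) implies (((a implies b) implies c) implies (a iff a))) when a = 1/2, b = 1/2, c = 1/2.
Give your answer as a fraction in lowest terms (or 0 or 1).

not b = not 1/2 = 1/2
b implies b = 1/2 implies 1/2 = 1/2
(b implies b) iff b = 1/2 iff 1/2 = 1/2
not b iff ((b implies b) iff b) = 1/2 iff 1/2 = 1/2
c or a = 1/2 or 1/2 = 1/2
not (c or a) = not 1/2 = 1/2
(not b iff ((b implies b) iff b)) iff not (c or a) = 1/2 iff 1/2 = 1/2
b iff a = 1/2 iff 1/2 = 1/2
(b iff a) or a = 1/2 or 1/2 = 1/2
c or a = 1/2 or 1/2 = 1/2
b implies b = 1/2 implies 1/2 = 1/2
(c or a) iff (b implies b) = 1/2 iff 1/2 = 1/2
((b iff a) or a) implies ((c or a) iff (b implies b)) = 1/2 implies 1/2 = 1/2
a iff a = 1/2 iff 1/2 = 1/2
b iff c = 1/2 iff 1/2 = 1/2
(a iff a) iff (b iff c) = 1/2 iff 1/2 = 1/2
((a iff a) iff (b iff c)) or c = 1/2 or 1/2 = 1/2
(((b iff a) or a) implies ((c or a) iff (b implies b))) implies (((a iff a) iff (b iff c)) or c) = 1/2 implies 1/2 = 1/2
((not b iff ((b implies b) iff b)) iff not (c or a)) iff ((((b iff a) or a) implies ((c or a) iff (b implies b))) implies (((a iff a) iff (b iff c)) or c)) = 1/2 iff 1/2 = 1/2
c or c = 1/2 or 1/2 = 1/2
b or c = 1/2 or 1/2 = 1/2
(c or c) iff (b or c) = 1/2 iff 1/2 = 1/2
a implies b = 1/2 implies 1/2 = 1/2
a or b = 1/2 or 1/2 = 1/2
(a implies b) iff (a or b) = 1/2 iff 1/2 = 1/2
((c or c) iff (b or c)) implies ((a implies b) iff (a or b)) = 1/2 implies 1/2 = 1/2
b implies a = 1/2 implies 1/2 = 1/2
(b implies a) or b = 1/2 or 1/2 = 1/2
(((c or c) iff (b or c)) implies ((a implies b) iff (a or b))) or ((b implies a) or b) = 1/2 or 1/2 = 1/2
a implies b = 1/2 implies 1/2 = 1/2
(a implies b) implies c = 1/2 implies 1/2 = 1/2
a iff a = 1/2 iff 1/2 = 1/2
((a implies b) implies c) implies (a iff a) = 1/2 implies 1/2 = 1/2
((((c or c) iff (b or c)) implies ((a implies b) iff (a or b))) or ((b implies a) or b)) implies (((a implies b) implies c) implies (a iff a)) = 1/2 implies 1/2 = 1/2
(((not b iff ((b implies b) iff b)) iff not (c or a)) iff ((((b iff a) or a) implies ((c or a) iff (b implies b))) implies (((a iff a) iff (b iff c)) or c))) iff (((((c or c) iff (b or c)) implies ((a implies b) iff (a or b))) or ((b implies a) or b)) implies (((a implies b) implies c) implies (a iff a))) = 1/2 iff 1/2 = 1/2

1/2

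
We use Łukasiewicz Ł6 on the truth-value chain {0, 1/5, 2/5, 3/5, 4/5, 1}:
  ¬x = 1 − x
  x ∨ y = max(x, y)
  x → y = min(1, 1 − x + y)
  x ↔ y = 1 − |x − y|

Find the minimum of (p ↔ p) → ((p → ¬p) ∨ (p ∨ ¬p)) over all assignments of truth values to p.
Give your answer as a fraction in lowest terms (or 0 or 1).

Take p = 3/5:
p ↔ p = 3/5 ↔ 3/5 = 1
¬p = ¬3/5 = 2/5
p → ¬p = 3/5 → 2/5 = 4/5
¬p = ¬3/5 = 2/5
p ∨ ¬p = 3/5 ∨ 2/5 = 3/5
(p → ¬p) ∨ (p ∨ ¬p) = 4/5 ∨ 3/5 = 4/5
(p ↔ p) → ((p → ¬p) ∨ (p ∨ ¬p)) = 1 → 4/5 = 4/5
No assignment yields a value below 4/5, so this is the minimum.

4/5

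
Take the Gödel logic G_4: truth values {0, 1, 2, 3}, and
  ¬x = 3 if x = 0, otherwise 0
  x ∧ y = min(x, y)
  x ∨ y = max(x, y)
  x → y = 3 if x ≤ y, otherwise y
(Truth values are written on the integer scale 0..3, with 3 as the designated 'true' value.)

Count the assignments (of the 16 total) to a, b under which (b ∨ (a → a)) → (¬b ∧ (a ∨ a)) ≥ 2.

2

a = 0, b = 0 ↦ 0  <
a = 0, b = 1 ↦ 0  <
a = 0, b = 2 ↦ 0  <
a = 0, b = 3 ↦ 0  <
a = 1, b = 0 ↦ 1  <
a = 1, b = 1 ↦ 0  <
a = 1, b = 2 ↦ 0  <
a = 1, b = 3 ↦ 0  <
a = 2, b = 0 ↦ 2  ≥
a = 2, b = 1 ↦ 0  <
a = 2, b = 2 ↦ 0  <
a = 2, b = 3 ↦ 0  <
a = 3, b = 0 ↦ 3  ≥
a = 3, b = 1 ↦ 0  <
a = 3, b = 2 ↦ 0  <
a = 3, b = 3 ↦ 0  <
So 2 of the 16 assignments meet the threshold.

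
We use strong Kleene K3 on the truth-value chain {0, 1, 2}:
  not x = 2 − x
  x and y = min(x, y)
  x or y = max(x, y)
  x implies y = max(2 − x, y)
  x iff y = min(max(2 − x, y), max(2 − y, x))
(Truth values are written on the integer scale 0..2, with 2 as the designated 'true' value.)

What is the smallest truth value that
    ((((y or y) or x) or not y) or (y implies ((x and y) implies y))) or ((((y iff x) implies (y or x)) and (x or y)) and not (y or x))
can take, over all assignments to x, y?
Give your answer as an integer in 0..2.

Take x = 1, y = 1:
y or y = 1 or 1 = 1
(y or y) or x = 1 or 1 = 1
not y = not 1 = 1
((y or y) or x) or not y = 1 or 1 = 1
x and y = 1 and 1 = 1
(x and y) implies y = 1 implies 1 = 1
y implies ((x and y) implies y) = 1 implies 1 = 1
(((y or y) or x) or not y) or (y implies ((x and y) implies y)) = 1 or 1 = 1
y iff x = 1 iff 1 = 1
y or x = 1 or 1 = 1
(y iff x) implies (y or x) = 1 implies 1 = 1
x or y = 1 or 1 = 1
((y iff x) implies (y or x)) and (x or y) = 1 and 1 = 1
y or x = 1 or 1 = 1
not (y or x) = not 1 = 1
(((y iff x) implies (y or x)) and (x or y)) and not (y or x) = 1 and 1 = 1
((((y or y) or x) or not y) or (y implies ((x and y) implies y))) or ((((y iff x) implies (y or x)) and (x or y)) and not (y or x)) = 1 or 1 = 1
No assignment yields a value below 1, so this is the minimum.

1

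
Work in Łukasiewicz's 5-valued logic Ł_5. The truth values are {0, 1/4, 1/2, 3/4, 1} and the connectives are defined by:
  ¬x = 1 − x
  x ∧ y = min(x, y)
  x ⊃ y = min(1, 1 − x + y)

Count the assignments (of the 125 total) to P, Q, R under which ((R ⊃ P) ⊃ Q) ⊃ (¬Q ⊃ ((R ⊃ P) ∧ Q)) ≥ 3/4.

115

value 1: 105 assignments (counts)
value 3/4: 10 assignments (counts)
value 1/2: 6 assignments
value 1/4: 3 assignments
value 0: 1 assignment
So 115 of the 125 assignments meet the threshold.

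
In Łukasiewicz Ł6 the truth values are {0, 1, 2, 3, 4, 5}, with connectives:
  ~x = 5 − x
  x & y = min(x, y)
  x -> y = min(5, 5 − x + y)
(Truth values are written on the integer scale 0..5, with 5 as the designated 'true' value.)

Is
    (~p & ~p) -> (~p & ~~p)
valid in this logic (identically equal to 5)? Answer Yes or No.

Counterexample: take p = 0.
~p = ~0 = 5
~p = ~0 = 5
~p & ~p = 5 & 5 = 5
~p = ~0 = 5
~p = ~0 = 5
~~p = ~5 = 0
~p & ~~p = 5 & 0 = 0
(~p & ~p) -> (~p & ~~p) = 5 -> 0 = 0
This gives 0 ≠ 5.

No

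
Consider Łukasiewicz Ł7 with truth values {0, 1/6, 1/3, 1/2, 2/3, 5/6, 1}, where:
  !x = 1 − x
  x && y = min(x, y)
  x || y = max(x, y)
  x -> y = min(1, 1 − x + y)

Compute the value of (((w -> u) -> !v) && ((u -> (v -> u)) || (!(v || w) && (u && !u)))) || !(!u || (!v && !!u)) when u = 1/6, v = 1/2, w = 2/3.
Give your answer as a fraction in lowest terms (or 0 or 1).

w -> u = 2/3 -> 1/6 = 1/2
!v = !1/2 = 1/2
(w -> u) -> !v = 1/2 -> 1/2 = 1
v -> u = 1/2 -> 1/6 = 2/3
u -> (v -> u) = 1/6 -> 2/3 = 1
v || w = 1/2 || 2/3 = 2/3
!(v || w) = !2/3 = 1/3
!u = !1/6 = 5/6
u && !u = 1/6 && 5/6 = 1/6
!(v || w) && (u && !u) = 1/3 && 1/6 = 1/6
(u -> (v -> u)) || (!(v || w) && (u && !u)) = 1 || 1/6 = 1
((w -> u) -> !v) && ((u -> (v -> u)) || (!(v || w) && (u && !u))) = 1 && 1 = 1
!u = !1/6 = 5/6
!v = !1/2 = 1/2
!u = !1/6 = 5/6
!!u = !5/6 = 1/6
!v && !!u = 1/2 && 1/6 = 1/6
!u || (!v && !!u) = 5/6 || 1/6 = 5/6
!(!u || (!v && !!u)) = !5/6 = 1/6
(((w -> u) -> !v) && ((u -> (v -> u)) || (!(v || w) && (u && !u)))) || !(!u || (!v && !!u)) = 1 || 1/6 = 1

1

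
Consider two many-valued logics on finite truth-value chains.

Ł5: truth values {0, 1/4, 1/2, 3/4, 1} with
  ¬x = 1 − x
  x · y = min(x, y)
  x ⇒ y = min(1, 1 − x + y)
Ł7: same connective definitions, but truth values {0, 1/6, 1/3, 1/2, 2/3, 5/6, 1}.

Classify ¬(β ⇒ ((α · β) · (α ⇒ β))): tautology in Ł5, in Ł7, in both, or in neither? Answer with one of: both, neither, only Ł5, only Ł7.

In Ł5: at α = 0, β = 0 the value is 0 — not a tautology.
In Ł7: at α = 0, β = 0 the value is 0 — not a tautology.

neither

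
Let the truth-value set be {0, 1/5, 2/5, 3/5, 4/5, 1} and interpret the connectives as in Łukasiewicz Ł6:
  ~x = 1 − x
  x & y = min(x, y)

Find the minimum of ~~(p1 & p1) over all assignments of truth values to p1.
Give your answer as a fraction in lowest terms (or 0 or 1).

Take p1 = 0:
p1 & p1 = 0 & 0 = 0
~(p1 & p1) = ~0 = 1
~~(p1 & p1) = ~1 = 0
No assignment yields a value below 0, so this is the minimum.

0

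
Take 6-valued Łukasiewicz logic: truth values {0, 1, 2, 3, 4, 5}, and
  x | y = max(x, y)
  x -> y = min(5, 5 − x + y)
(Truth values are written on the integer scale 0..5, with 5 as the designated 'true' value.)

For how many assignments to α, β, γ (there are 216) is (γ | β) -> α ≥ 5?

value 5: 91 assignments (counts)
value 4: 35 assignments
value 3: 32 assignments
value 2: 27 assignments
value 1: 20 assignments
value 0: 11 assignments
So 91 of the 216 assignments meet the threshold.

91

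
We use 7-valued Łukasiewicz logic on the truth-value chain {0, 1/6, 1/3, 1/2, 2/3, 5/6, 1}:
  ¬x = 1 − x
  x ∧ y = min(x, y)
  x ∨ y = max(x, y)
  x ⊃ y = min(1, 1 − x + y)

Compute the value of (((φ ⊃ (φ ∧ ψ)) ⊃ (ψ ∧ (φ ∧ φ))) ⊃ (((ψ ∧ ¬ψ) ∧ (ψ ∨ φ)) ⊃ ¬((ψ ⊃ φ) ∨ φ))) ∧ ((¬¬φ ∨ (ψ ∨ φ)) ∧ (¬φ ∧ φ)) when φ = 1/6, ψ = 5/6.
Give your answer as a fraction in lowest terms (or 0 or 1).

1/6

φ ∧ ψ = 1/6 ∧ 5/6 = 1/6
φ ⊃ (φ ∧ ψ) = 1/6 ⊃ 1/6 = 1
φ ∧ φ = 1/6 ∧ 1/6 = 1/6
ψ ∧ (φ ∧ φ) = 5/6 ∧ 1/6 = 1/6
(φ ⊃ (φ ∧ ψ)) ⊃ (ψ ∧ (φ ∧ φ)) = 1 ⊃ 1/6 = 1/6
¬ψ = ¬5/6 = 1/6
ψ ∧ ¬ψ = 5/6 ∧ 1/6 = 1/6
ψ ∨ φ = 5/6 ∨ 1/6 = 5/6
(ψ ∧ ¬ψ) ∧ (ψ ∨ φ) = 1/6 ∧ 5/6 = 1/6
ψ ⊃ φ = 5/6 ⊃ 1/6 = 1/3
(ψ ⊃ φ) ∨ φ = 1/3 ∨ 1/6 = 1/3
¬((ψ ⊃ φ) ∨ φ) = ¬1/3 = 2/3
((ψ ∧ ¬ψ) ∧ (ψ ∨ φ)) ⊃ ¬((ψ ⊃ φ) ∨ φ) = 1/6 ⊃ 2/3 = 1
((φ ⊃ (φ ∧ ψ)) ⊃ (ψ ∧ (φ ∧ φ))) ⊃ (((ψ ∧ ¬ψ) ∧ (ψ ∨ φ)) ⊃ ¬((ψ ⊃ φ) ∨ φ)) = 1/6 ⊃ 1 = 1
¬φ = ¬1/6 = 5/6
¬¬φ = ¬5/6 = 1/6
ψ ∨ φ = 5/6 ∨ 1/6 = 5/6
¬¬φ ∨ (ψ ∨ φ) = 1/6 ∨ 5/6 = 5/6
¬φ = ¬1/6 = 5/6
¬φ ∧ φ = 5/6 ∧ 1/6 = 1/6
(¬¬φ ∨ (ψ ∨ φ)) ∧ (¬φ ∧ φ) = 5/6 ∧ 1/6 = 1/6
(((φ ⊃ (φ ∧ ψ)) ⊃ (ψ ∧ (φ ∧ φ))) ⊃ (((ψ ∧ ¬ψ) ∧ (ψ ∨ φ)) ⊃ ¬((ψ ⊃ φ) ∨ φ))) ∧ ((¬¬φ ∨ (ψ ∨ φ)) ∧ (¬φ ∧ φ)) = 1 ∧ 1/6 = 1/6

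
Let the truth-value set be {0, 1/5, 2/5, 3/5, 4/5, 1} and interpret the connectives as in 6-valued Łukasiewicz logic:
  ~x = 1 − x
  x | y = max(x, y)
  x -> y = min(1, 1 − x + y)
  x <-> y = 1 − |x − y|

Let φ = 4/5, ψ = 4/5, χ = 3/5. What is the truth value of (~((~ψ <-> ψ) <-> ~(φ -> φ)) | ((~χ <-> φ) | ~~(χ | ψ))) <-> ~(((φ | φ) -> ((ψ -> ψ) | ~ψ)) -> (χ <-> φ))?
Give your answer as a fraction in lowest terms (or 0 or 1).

~ψ = ~4/5 = 1/5
~ψ <-> ψ = 1/5 <-> 4/5 = 2/5
φ -> φ = 4/5 -> 4/5 = 1
~(φ -> φ) = ~1 = 0
(~ψ <-> ψ) <-> ~(φ -> φ) = 2/5 <-> 0 = 3/5
~((~ψ <-> ψ) <-> ~(φ -> φ)) = ~3/5 = 2/5
~χ = ~3/5 = 2/5
~χ <-> φ = 2/5 <-> 4/5 = 3/5
χ | ψ = 3/5 | 4/5 = 4/5
~(χ | ψ) = ~4/5 = 1/5
~~(χ | ψ) = ~1/5 = 4/5
(~χ <-> φ) | ~~(χ | ψ) = 3/5 | 4/5 = 4/5
~((~ψ <-> ψ) <-> ~(φ -> φ)) | ((~χ <-> φ) | ~~(χ | ψ)) = 2/5 | 4/5 = 4/5
φ | φ = 4/5 | 4/5 = 4/5
ψ -> ψ = 4/5 -> 4/5 = 1
~ψ = ~4/5 = 1/5
(ψ -> ψ) | ~ψ = 1 | 1/5 = 1
(φ | φ) -> ((ψ -> ψ) | ~ψ) = 4/5 -> 1 = 1
χ <-> φ = 3/5 <-> 4/5 = 4/5
((φ | φ) -> ((ψ -> ψ) | ~ψ)) -> (χ <-> φ) = 1 -> 4/5 = 4/5
~(((φ | φ) -> ((ψ -> ψ) | ~ψ)) -> (χ <-> φ)) = ~4/5 = 1/5
(~((~ψ <-> ψ) <-> ~(φ -> φ)) | ((~χ <-> φ) | ~~(χ | ψ))) <-> ~(((φ | φ) -> ((ψ -> ψ) | ~ψ)) -> (χ <-> φ)) = 4/5 <-> 1/5 = 2/5

2/5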